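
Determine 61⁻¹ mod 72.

Run the extended Euclidean algorithm:
72 = 1*61 + 11
61 = 5*11 + 6
11 = 1*6 + 5
6 = 1*5 + 1
5 = 5*1 + 0
gcd(61, 72) = 1, so the inverse exists.
Back-substitute for 1:
1 = 1*6 − 1*5
  = −1*11 + 2*6
  = 2*61 − 11*11
  = −11*72 + 13*61
So 61⁻¹ ≡ 13 (mod 72).

13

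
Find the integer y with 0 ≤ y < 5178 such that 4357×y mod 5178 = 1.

637

Apply the Euclidean algorithm and back-substitute:
5178 = 1*4357 + 821
4357 = 5*821 + 252
821 = 3*252 + 65
252 = 3*65 + 57
65 = 1*57 + 8
57 = 7*8 + 1
8 = 8*1 + 0
gcd(4357, 5178) = 1, so the inverse exists.
Bézout: 1 = −536*5178 + 637*4357.
So 4357⁻¹ ≡ 637 (mod 5178).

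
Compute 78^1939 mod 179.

Compute successive squares:
1939 in binary is 11110010011, i.e. 1939 = 1024 + 512 + 256 + 128 + 16 + 2 + 1.
78^1 ≡ 78 (mod 179)
78^2 ≡ 78^2 = 6084 ≡ 177 (mod 179)
78^4 ≡ 177^2 = 31329 ≡ 4 (mod 179)
78^8 ≡ 4^2 = 16 (mod 179)
78^16 ≡ 16^2 = 256 ≡ 77 (mod 179)
78^32 ≡ 77^2 = 5929 ≡ 22 (mod 179)
78^64 ≡ 22^2 = 484 ≡ 126 (mod 179)
78^128 ≡ 126^2 = 15876 ≡ 124 (mod 179)
78^256 ≡ 124^2 = 15376 ≡ 161 (mod 179)
78^512 ≡ 161^2 = 25921 ≡ 145 (mod 179)
78^1024 ≡ 145^2 = 21025 ≡ 82 (mod 179)
78^1939 = 78^1024 × 78^512 × 78^256 × 78^128 × 78^16 × 78^2 × 78^1 ≡ 82 × 145 × 161 × 124 × 77 × 177 × 78 (mod 179).
Accumulate the product:
82 × 145 = 11890 ≡ 76
76 × 161 = 12236 ≡ 64
64 × 124 = 7936 ≡ 60
60 × 77 = 4620 ≡ 145
145 × 177 = 25665 ≡ 68
68 × 78 = 5304 ≡ 113

113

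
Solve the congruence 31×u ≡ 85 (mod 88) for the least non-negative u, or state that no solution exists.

51

gcd(31, 88) = 1, so a unique solution mod 88 exists.
31⁻¹ ≡ 71 (mod 88).
u ≡ 71×85 ≡ 51 (mod 88).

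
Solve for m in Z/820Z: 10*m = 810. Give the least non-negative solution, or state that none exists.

81

gcd(10, 820) = 10, and 10 | 810, so solutions exist.
Divide through by 10: 1*m = 81 (mod 82).
1⁻¹ ≡ 1 (mod 82).
m ≡ 1*81 ≡ 81 (mod 82).
The smallest non-negative solution is m = 81.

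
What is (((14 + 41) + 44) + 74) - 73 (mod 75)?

25

14 + 41 = 55
55 + 44 = 99 ≡ 24 (mod 75)
24 + 74 = 98 ≡ 23 (mod 75)
23 - 73 = -50 ≡ 25 (mod 75)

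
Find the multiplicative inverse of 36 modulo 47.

Run the extended Euclidean algorithm:
47 = 1×36 + 11
36 = 3×11 + 3
11 = 3×3 + 2
3 = 1×2 + 1
2 = 2×1 + 0
gcd(36, 47) = 1, so the inverse exists.
Back-substitute for 1:
1 = 1×3 − 1×2
  = −1×11 + 4×3
  = 4×36 − 13×11
  = −13×47 + 17×36
So 36⁻¹ ≡ 17 (mod 47).

17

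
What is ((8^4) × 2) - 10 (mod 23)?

(8)^4 ≡ 2 (mod 23)
2 × 2 = 4
4 - 10 = -6 ≡ 17 (mod 23)

17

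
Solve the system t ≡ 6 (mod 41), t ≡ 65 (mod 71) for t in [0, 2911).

41⁻¹ mod 71: 41·26 ≡ 1 (mod 71), so 41⁻¹ ≡ 26.
t = 6 + 41·((65 − 6)·26 mod 71) = 6 + 41·43 = 1769.
Check: 1769 mod 41 = 6, 1769 mod 71 = 65. ✓

1769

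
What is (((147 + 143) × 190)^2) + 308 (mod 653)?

430

147 + 143 = 290
290 × 190 = 55100 ≡ 248 (mod 653)
(248)^2 ≡ 122 (mod 653)
122 + 308 = 430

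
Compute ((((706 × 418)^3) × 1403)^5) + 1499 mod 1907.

706 × 418 = 295108 ≡ 1430 (mod 1907)
(1430)^3 ≡ 1758 (mod 1907)
1758 × 1403 = 2466474 ≡ 723 (mod 1907)
(723)^5 ≡ 430 (mod 1907)
430 + 1499 = 1929 ≡ 22 (mod 1907)

22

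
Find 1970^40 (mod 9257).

5355

1970^1 ≡ 1970 (mod 9257)
1970^2 ≡ 1970^2 = 3880900 ≡ 2217 (mod 9257)
1970^4 ≡ 2217^2 = 4915089 ≡ 8879 (mod 9257)
1970^8 ≡ 8879^2 = 78836641 ≡ 4029 (mod 9257)
1970^16 ≡ 4029^2 = 16232841 ≡ 5320 (mod 9257)
1970^32 ≡ 5320^2 = 28302400 ≡ 3751 (mod 9257)
1970^40 = 1970^32 * 1970^8 ≡ 3751 * 4029 (mod 9257).
3751 * 4029 = 15112779 ≡ 5355 (mod 9257).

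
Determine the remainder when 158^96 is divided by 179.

96 in binary is 1100000, i.e. 96 = 64 + 32.
158^1 ≡ 158 (mod 179)
158^2 ≡ 158^2 = 24964 ≡ 83 (mod 179)
158^4 ≡ 83^2 = 6889 ≡ 87 (mod 179)
158^8 ≡ 87^2 = 7569 ≡ 51 (mod 179)
158^16 ≡ 51^2 = 2601 ≡ 95 (mod 179)
158^32 ≡ 95^2 = 9025 ≡ 75 (mod 179)
158^64 ≡ 75^2 = 5625 ≡ 76 (mod 179)
158^96 = 158^64 × 158^32 ≡ 76 × 75 (mod 179).
76 × 75 = 5700 ≡ 151 (mod 179).

151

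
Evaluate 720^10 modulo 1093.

1080

Using repeated squaring:
10 in binary is 1010, i.e. 10 = 8 + 2.
720^1 ≡ 720 (mod 1093)
720^2 ≡ 720^2 = 518400 ≡ 318 (mod 1093)
720^4 ≡ 318^2 = 101124 ≡ 568 (mod 1093)
720^8 ≡ 568^2 = 322624 ≡ 189 (mod 1093)
720^10 = 720^8 · 720^2 ≡ 189 · 318 (mod 1093).
189 · 318 = 60102 ≡ 1080 (mod 1093).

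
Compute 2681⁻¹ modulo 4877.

4515

4877 = 1×2681 + 2196
2681 = 1×2196 + 485
2196 = 4×485 + 256
485 = 1×256 + 229
256 = 1×229 + 27
229 = 8×27 + 13
27 = 2×13 + 1
13 = 13×1 + 0
gcd(2681, 4877) = 1, so the inverse exists.
Back-substitute for 1:
1 = 1×27 − 2×13
  = −2×229 + 17×27
  = 17×256 − 19×229
  = −19×485 + 36×256
  = 36×2196 − 163×485
  = −163×2681 + 199×2196
  = 199×4877 − 362×2681
So 2681⁻¹ ≡ −362 ≡ 4515 (mod 4877).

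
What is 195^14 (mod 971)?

14 in binary is 1110, i.e. 14 = 8 + 4 + 2.
195^1 ≡ 195 (mod 971)
195^2 ≡ 195^2 = 38025 ≡ 156 (mod 971)
195^4 ≡ 156^2 = 24336 ≡ 61 (mod 971)
195^8 ≡ 61^2 = 3721 ≡ 808 (mod 971)
195^14 = 195^8 × 195^4 × 195^2 ≡ 808 × 61 × 156 (mod 971).
Accumulate the product:
808 × 61 = 49288 ≡ 738
738 × 156 = 115128 ≡ 550

550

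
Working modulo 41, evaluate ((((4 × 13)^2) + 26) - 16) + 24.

4 × 13 = 52 ≡ 11 (mod 41)
(11)^2 ≡ 39 (mod 41)
39 + 26 = 65 ≡ 24 (mod 41)
24 - 16 = 8
8 + 24 = 32

32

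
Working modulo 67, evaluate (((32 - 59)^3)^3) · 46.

32 - 59 = -27 ≡ 40 (mod 67)
(40)^3 ≡ 15 (mod 67)
(15)^3 ≡ 25 (mod 67)
25 · 46 = 1150 ≡ 11 (mod 67)

11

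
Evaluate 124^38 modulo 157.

19

By square-and-multiply:
38 in binary is 100110, i.e. 38 = 32 + 4 + 2.
124^1 ≡ 124 (mod 157)
124^2 ≡ 124^2 = 15376 ≡ 147 (mod 157)
124^4 ≡ 147^2 = 21609 ≡ 100 (mod 157)
124^8 ≡ 100^2 = 10000 ≡ 109 (mod 157)
124^16 ≡ 109^2 = 11881 ≡ 106 (mod 157)
124^32 ≡ 106^2 = 11236 ≡ 89 (mod 157)
124^38 = 124^32 · 124^4 · 124^2 ≡ 89 · 100 · 147 (mod 157).
Accumulate the product:
89 · 100 = 8900 ≡ 108
108 · 147 = 15876 ≡ 19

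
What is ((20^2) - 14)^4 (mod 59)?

(20)^2 ≡ 46 (mod 59)
46 - 14 = 32
(32)^4 ≡ 28 (mod 59)

28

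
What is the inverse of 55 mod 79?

23

79 = 1×55 + 24
55 = 2×24 + 7
24 = 3×7 + 3
7 = 2×3 + 1
3 = 3×1 + 0
gcd(55, 79) = 1, so the inverse exists.
Back-substitute for 1:
1 = 1×7 − 2×3
  = −2×24 + 7×7
  = 7×55 − 16×24
  = −16×79 + 23×55
So 55⁻¹ ≡ 23 (mod 79).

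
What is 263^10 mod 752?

145

Using repeated squaring:
10 in binary is 1010, i.e. 10 = 8 + 2.
263^1 ≡ 263 (mod 752)
263^2 ≡ 263^2 = 69169 ≡ 737 (mod 752)
263^4 ≡ 737^2 = 543169 ≡ 225 (mod 752)
263^8 ≡ 225^2 = 50625 ≡ 241 (mod 752)
263^10 = 263^8 * 263^2 ≡ 241 * 737 (mod 752).
241 * 737 = 177617 ≡ 145 (mod 752).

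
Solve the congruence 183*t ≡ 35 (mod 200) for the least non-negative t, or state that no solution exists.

gcd(183, 200) = 1, so a unique solution mod 200 exists.
183⁻¹ ≡ 47 (mod 200).
t ≡ 47*35 ≡ 45 (mod 200).

45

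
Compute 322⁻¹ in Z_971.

971 = 3×322 + 5
322 = 64×5 + 2
5 = 2×2 + 1
2 = 2×1 + 0
gcd(322, 971) = 1, so the inverse exists.
Back-substitute for 1:
1 = 1×5 − 2×2
  = −2×322 + 129×5
  = 129×971 − 389×322
So 322⁻¹ ≡ −389 ≡ 582 (mod 971).

582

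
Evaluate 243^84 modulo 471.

Compute successive squares:
243^1 ≡ 243 (mod 471)
243^2 ≡ 243^2 = 59049 ≡ 174 (mod 471)
243^4 ≡ 174^2 = 30276 ≡ 132 (mod 471)
243^8 ≡ 132^2 = 17424 ≡ 468 (mod 471)
243^16 ≡ 468^2 = 219024 ≡ 9 (mod 471)
243^32 ≡ 9^2 = 81 (mod 471)
243^64 ≡ 81^2 = 6561 ≡ 438 (mod 471)
243^84 = 243^64 * 243^16 * 243^4 ≡ 438 * 9 * 132 (mod 471).
Accumulate the product:
438 * 9 = 3942 ≡ 174
174 * 132 = 22968 ≡ 360

360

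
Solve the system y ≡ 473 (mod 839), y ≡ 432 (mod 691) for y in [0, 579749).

482059

839⁻¹ mod 691: 839×677 ≡ 1 (mod 691), so 839⁻¹ ≡ 677.
y = 473 + 839×((432 − 473)×677 mod 691) = 473 + 839×574 = 482059.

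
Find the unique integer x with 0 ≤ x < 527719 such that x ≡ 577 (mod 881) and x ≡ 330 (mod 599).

525653

881⁻¹ mod 599: 881×308 ≡ 1 (mod 599), so 881⁻¹ ≡ 308.
x = 577 + 881×((330 − 577)×308 mod 599) = 577 + 881×596 = 525653.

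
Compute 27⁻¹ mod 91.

27

Run the extended Euclidean algorithm:
91 = 3*27 + 10
27 = 2*10 + 7
10 = 1*7 + 3
7 = 2*3 + 1
3 = 3*1 + 0
gcd(27, 91) = 1, so the inverse exists.
Back-substitute for 1:
1 = 1*7 − 2*3
  = −2*10 + 3*7
  = 3*27 − 8*10
  = −8*91 + 27*27
So 27⁻¹ ≡ 27 (mod 91).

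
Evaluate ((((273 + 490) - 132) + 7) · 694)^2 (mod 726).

273 + 490 = 763 ≡ 37 (mod 726)
37 - 132 = -95 ≡ 631 (mod 726)
631 + 7 = 638
638 · 694 = 442772 ≡ 638 (mod 726)
(638)^2 ≡ 484 (mod 726)

484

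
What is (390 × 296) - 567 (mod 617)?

390 × 296 = 115440 ≡ 61 (mod 617)
61 - 567 = -506 ≡ 111 (mod 617)

111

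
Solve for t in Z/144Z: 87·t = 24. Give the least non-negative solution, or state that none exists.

gcd(87, 144) = 3, and 3 | 24, so solutions exist.
Divide through by 3: 29·t mod 48 = 8.
29⁻¹ ≡ 5 (mod 48).
t ≡ 5·8 ≡ 40 (mod 48).
The smallest non-negative solution is t = 40.

40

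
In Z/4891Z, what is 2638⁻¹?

4548

4891 = 1*2638 + 2253
2638 = 1*2253 + 385
2253 = 5*385 + 328
385 = 1*328 + 57
328 = 5*57 + 43
57 = 1*43 + 14
43 = 3*14 + 1
14 = 14*1 + 0
gcd(2638, 4891) = 1, so the inverse exists.
Bézout: 1 = 185*4891 − 343*2638.
So 2638⁻¹ ≡ −343 ≡ 4548 (mod 4891).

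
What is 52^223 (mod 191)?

Using repeated squaring:
52^1 ≡ 52 (mod 191)
52^2 ≡ 52^2 = 2704 ≡ 30 (mod 191)
52^4 ≡ 30^2 = 900 ≡ 136 (mod 191)
52^8 ≡ 136^2 = 18496 ≡ 160 (mod 191)
52^16 ≡ 160^2 = 25600 ≡ 6 (mod 191)
52^32 ≡ 6^2 = 36 (mod 191)
52^64 ≡ 36^2 = 1296 ≡ 150 (mod 191)
52^128 ≡ 150^2 = 22500 ≡ 153 (mod 191)
52^223 = 52^128 · 52^64 · 52^16 · 52^8 · 52^4 · 52^2 · 52^1 ≡ 153 · 150 · 6 · 160 · 136 · 30 · 52 (mod 191).
Accumulate the product:
153 · 150 = 22950 ≡ 30
30 · 6 = 180
180 · 160 = 28800 ≡ 150
150 · 136 = 20400 ≡ 154
154 · 30 = 4620 ≡ 36
36 · 52 = 1872 ≡ 153

153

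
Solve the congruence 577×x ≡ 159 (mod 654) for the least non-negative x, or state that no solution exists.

gcd(577, 654) = 1, so a unique solution mod 654 exists.
577⁻¹ ≡ 637 (mod 654).
x ≡ 637×159 ≡ 567 (mod 654).

567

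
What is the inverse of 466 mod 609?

247

By the extended Euclidean algorithm:
609 = 1×466 + 143
466 = 3×143 + 37
143 = 3×37 + 32
37 = 1×32 + 5
32 = 6×5 + 2
5 = 2×2 + 1
2 = 2×1 + 0
gcd(466, 609) = 1, so the inverse exists.
Bézout: 1 = −189×609 + 247×466.
So 466⁻¹ ≡ 247 (mod 609).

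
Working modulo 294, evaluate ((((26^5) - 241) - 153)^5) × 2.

(26)^5 ≡ 248 (mod 294)
248 - 241 = 7
7 - 153 = -146 ≡ 148 (mod 294)
(148)^5 ≡ 148 (mod 294)
148 × 2 = 296 ≡ 2 (mod 294)

2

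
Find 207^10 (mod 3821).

2900

10 in binary is 1010, i.e. 10 = 8 + 2.
207^1 ≡ 207 (mod 3821)
207^2 ≡ 207^2 = 42849 ≡ 818 (mod 3821)
207^4 ≡ 818^2 = 669124 ≡ 449 (mod 3821)
207^8 ≡ 449^2 = 201601 ≡ 2909 (mod 3821)
207^10 = 207^8 × 207^2 ≡ 2909 × 818 (mod 3821).
2909 × 818 = 2379562 ≡ 2900 (mod 3821).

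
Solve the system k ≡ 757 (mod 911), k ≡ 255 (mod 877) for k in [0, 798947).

911⁻¹ mod 877: 911*129 ≡ 1 (mod 877), so 911⁻¹ ≡ 129.
k = 757 + 911*((255 − 757)*129 mod 877) = 757 + 911*140 = 128297.

128297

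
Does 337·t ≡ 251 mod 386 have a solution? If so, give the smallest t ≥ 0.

373

gcd(337, 386) = 1, so a unique solution mod 386 exists.
337⁻¹ ≡ 63 (mod 386).
t ≡ 63·251 ≡ 373 (mod 386).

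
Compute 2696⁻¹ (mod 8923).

Run the extended Euclidean algorithm:
8923 = 3·2696 + 835
2696 = 3·835 + 191
835 = 4·191 + 71
191 = 2·71 + 49
71 = 1·49 + 22
49 = 2·22 + 5
22 = 4·5 + 2
5 = 2·2 + 1
2 = 2·1 + 0
gcd(2696, 8923) = 1, so the inverse exists.
Bézout: 1 = −1101·8923 + 3644·2696.
So 2696⁻¹ ≡ 3644 (mod 8923).

3644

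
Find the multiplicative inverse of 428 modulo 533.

467

By the extended Euclidean algorithm:
533 = 1·428 + 105
428 = 4·105 + 8
105 = 13·8 + 1
8 = 8·1 + 0
gcd(428, 533) = 1, so the inverse exists.
Back-substitute for 1:
1 = 1·105 − 13·8
  = −13·428 + 53·105
  = 53·533 − 66·428
So 428⁻¹ ≡ −66 ≡ 467 (mod 533).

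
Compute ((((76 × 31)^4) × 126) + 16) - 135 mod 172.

21

76 × 31 = 2356 ≡ 120 (mod 172)
(120)^4 ≡ 68 (mod 172)
68 × 126 = 8568 ≡ 140 (mod 172)
140 + 16 = 156
156 - 135 = 21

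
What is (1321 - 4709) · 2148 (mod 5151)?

1321 - 4709 = -3388 ≡ 1763 (mod 5151)
1763 · 2148 = 3786924 ≡ 939 (mod 5151)

939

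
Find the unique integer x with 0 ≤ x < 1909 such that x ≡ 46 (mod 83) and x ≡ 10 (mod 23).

378

83⁻¹ mod 23: 83*5 ≡ 1 (mod 23), so 83⁻¹ ≡ 5.
x = 46 + 83*((10 − 46)*5 mod 23) = 46 + 83*4 = 378.
Check: 378 mod 83 = 46, 378 mod 23 = 10. ✓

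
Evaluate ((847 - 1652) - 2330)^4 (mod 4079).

847 - 1652 = -805 ≡ 3274 (mod 4079)
3274 - 2330 = 944
(944)^4 ≡ 454 (mod 4079)

454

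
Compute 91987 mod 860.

91987 = 106·860 + 827, so 91987 ≡ 827 (mod 860).

827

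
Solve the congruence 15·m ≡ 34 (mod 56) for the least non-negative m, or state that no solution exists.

gcd(15, 56) = 1, so a unique solution mod 56 exists.
15⁻¹ ≡ 15 (mod 56).
m ≡ 15·34 ≡ 6 (mod 56).

6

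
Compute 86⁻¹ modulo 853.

367

853 = 9×86 + 79
86 = 1×79 + 7
79 = 11×7 + 2
7 = 3×2 + 1
2 = 2×1 + 0
gcd(86, 853) = 1, so the inverse exists.
Bézout: 1 = −37×853 + 367×86.
So 86⁻¹ ≡ 367 (mod 853).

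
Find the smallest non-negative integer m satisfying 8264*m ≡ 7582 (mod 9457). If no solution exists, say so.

8325

gcd(8264, 9457) = 1, so a unique solution mod 9457 exists.
8264⁻¹ ≡ 8696 (mod 9457).
m ≡ 8696*7582 ≡ 8325 (mod 9457).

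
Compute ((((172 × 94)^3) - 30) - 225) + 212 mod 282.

172 × 94 = 16168 ≡ 94 (mod 282)
(94)^3 ≡ 94 (mod 282)
94 - 30 = 64
64 - 225 = -161 ≡ 121 (mod 282)
121 + 212 = 333 ≡ 51 (mod 282)

51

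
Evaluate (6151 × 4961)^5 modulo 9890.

6151 × 4961 = 30515111 ≡ 4461 (mod 9890)
(4461)^5 ≡ 7681 (mod 9890)

7681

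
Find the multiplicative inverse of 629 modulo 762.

275

Apply the Euclidean algorithm and back-substitute:
762 = 1*629 + 133
629 = 4*133 + 97
133 = 1*97 + 36
97 = 2*36 + 25
36 = 1*25 + 11
25 = 2*11 + 3
11 = 3*3 + 2
3 = 1*2 + 1
2 = 2*1 + 0
gcd(629, 762) = 1, so the inverse exists.
Back-substitute for 1:
1 = 1*3 − 1*2
  = −1*11 + 4*3
  = 4*25 − 9*11
  = −9*36 + 13*25
  = 13*97 − 35*36
  = −35*133 + 48*97
  = 48*629 − 227*133
  = −227*762 + 275*629
So 629⁻¹ ≡ 275 (mod 762).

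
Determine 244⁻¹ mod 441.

244

Run the extended Euclidean algorithm:
441 = 1·244 + 197
244 = 1·197 + 47
197 = 4·47 + 9
47 = 5·9 + 2
9 = 4·2 + 1
2 = 2·1 + 0
gcd(244, 441) = 1, so the inverse exists.
Back-substitute for 1:
1 = 1·9 − 4·2
  = −4·47 + 21·9
  = 21·197 − 88·47
  = −88·244 + 109·197
  = 109·441 − 197·244
So 244⁻¹ ≡ −197 ≡ 244 (mod 441).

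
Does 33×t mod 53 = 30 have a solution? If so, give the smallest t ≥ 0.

gcd(33, 53) = 1, so a unique solution mod 53 exists.
33⁻¹ ≡ 45 (mod 53).
t ≡ 45×30 ≡ 25 (mod 53).

25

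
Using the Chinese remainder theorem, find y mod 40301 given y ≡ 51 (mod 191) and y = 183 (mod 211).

191⁻¹ mod 211: 191·116 ≡ 1 (mod 211), so 191⁻¹ ≡ 116.
y = 51 + 191·((183 − 51)·116 mod 211) = 51 + 191·120 = 22971.

22971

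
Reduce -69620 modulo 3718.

1022

-69620 = -19*3718 + 1022, so -69620 ≡ 1022 (mod 3718).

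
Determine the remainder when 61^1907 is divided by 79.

58

Compute successive squares:
1907 in binary is 11101110011, i.e. 1907 = 1024 + 512 + 256 + 64 + 32 + 16 + 2 + 1.
61^1 ≡ 61 (mod 79)
61^2 ≡ 61^2 = 3721 ≡ 8 (mod 79)
61^4 ≡ 8^2 = 64 (mod 79)
61^8 ≡ 64^2 = 4096 ≡ 67 (mod 79)
61^16 ≡ 67^2 = 4489 ≡ 65 (mod 79)
61^32 ≡ 65^2 = 4225 ≡ 38 (mod 79)
61^64 ≡ 38^2 = 1444 ≡ 22 (mod 79)
61^128 ≡ 22^2 = 484 ≡ 10 (mod 79)
61^256 ≡ 10^2 = 100 ≡ 21 (mod 79)
61^512 ≡ 21^2 = 441 ≡ 46 (mod 79)
61^1024 ≡ 46^2 = 2116 ≡ 62 (mod 79)
61^1907 = 61^1024 * 61^512 * 61^256 * 61^64 * 61^32 * 61^16 * 61^2 * 61^1 ≡ 62 * 46 * 21 * 22 * 38 * 65 * 8 * 61 (mod 79).
Accumulate the product:
62 * 46 = 2852 ≡ 8
8 * 21 = 168 ≡ 10
10 * 22 = 220 ≡ 62
62 * 38 = 2356 ≡ 65
65 * 65 = 4225 ≡ 38
38 * 8 = 304 ≡ 67
67 * 61 = 4087 ≡ 58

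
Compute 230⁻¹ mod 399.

314

Apply the Euclidean algorithm and back-substitute:
399 = 1·230 + 169
230 = 1·169 + 61
169 = 2·61 + 47
61 = 1·47 + 14
47 = 3·14 + 5
14 = 2·5 + 4
5 = 1·4 + 1
4 = 4·1 + 0
gcd(230, 399) = 1, so the inverse exists.
Back-substitute for 1:
1 = 1·5 − 1·4
  = −1·14 + 3·5
  = 3·47 − 10·14
  = −10·61 + 13·47
  = 13·169 − 36·61
  = −36·230 + 49·169
  = 49·399 − 85·230
So 230⁻¹ ≡ −85 ≡ 314 (mod 399).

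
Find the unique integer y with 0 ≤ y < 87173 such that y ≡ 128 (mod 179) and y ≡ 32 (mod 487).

179⁻¹ mod 487: 179*302 ≡ 1 (mod 487), so 179⁻¹ ≡ 302.
y = 128 + 179*((32 − 128)*302 mod 487) = 128 + 179*228 = 40940.

40940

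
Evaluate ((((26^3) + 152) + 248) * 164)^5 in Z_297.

(26)^3 ≡ 53 (mod 297)
53 + 152 = 205
205 + 248 = 453 ≡ 156 (mod 297)
156 * 164 = 25584 ≡ 42 (mod 297)
(42)^5 ≡ 243 (mod 297)

243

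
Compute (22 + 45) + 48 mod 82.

22 + 45 = 67
67 + 48 = 115 ≡ 33 (mod 82)

33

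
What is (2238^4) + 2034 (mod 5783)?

(2238)^4 ≡ 2291 (mod 5783)
2291 + 2034 = 4325

4325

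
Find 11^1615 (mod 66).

Compute successive squares:
1615 in binary is 11001001111, i.e. 1615 = 1024 + 512 + 64 + 8 + 4 + 2 + 1.
11^1 ≡ 11 (mod 66)
11^2 ≡ 11^2 = 121 ≡ 55 (mod 66)
11^4 ≡ 55^2 = 3025 ≡ 55 (mod 66)
11^8 ≡ 55^2 = 3025 ≡ 55 (mod 66)
11^16 ≡ 55^2 = 3025 ≡ 55 (mod 66)
11^32 ≡ 55^2 = 3025 ≡ 55 (mod 66)
11^64 ≡ 55^2 = 3025 ≡ 55 (mod 66)
11^128 ≡ 55^2 = 3025 ≡ 55 (mod 66)
11^256 ≡ 55^2 = 3025 ≡ 55 (mod 66)
11^512 ≡ 55^2 = 3025 ≡ 55 (mod 66)
11^1024 ≡ 55^2 = 3025 ≡ 55 (mod 66)
11^1615 = 11^1024 * 11^512 * 11^64 * 11^8 * 11^4 * 11^2 * 11^1 ≡ 55 * 55 * 55 * 55 * 55 * 55 * 11 (mod 66).
Accumulate the product:
55 * 55 = 3025 ≡ 55
55 * 55 = 3025 ≡ 55
55 * 55 = 3025 ≡ 55
55 * 55 = 3025 ≡ 55
55 * 55 = 3025 ≡ 55
55 * 11 = 605 ≡ 11

11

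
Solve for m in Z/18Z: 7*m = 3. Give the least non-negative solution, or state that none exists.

gcd(7, 18) = 1, so a unique solution mod 18 exists.
7⁻¹ ≡ 13 (mod 18).
m ≡ 13*3 ≡ 3 (mod 18).

3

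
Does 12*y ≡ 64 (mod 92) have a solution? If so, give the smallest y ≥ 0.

13

gcd(12, 92) = 4, and 4 | 64, so solutions exist.
Divide through by 4: 3*y mod 23 = 16.
3⁻¹ ≡ 8 (mod 23).
y ≡ 8*16 ≡ 13 (mod 23).
The smallest non-negative solution is y = 13.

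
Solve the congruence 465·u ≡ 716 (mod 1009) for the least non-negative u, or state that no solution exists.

199

gcd(465, 1009) = 1, so a unique solution mod 1009 exists.
465⁻¹ ≡ 447 (mod 1009).
u ≡ 447·716 ≡ 199 (mod 1009).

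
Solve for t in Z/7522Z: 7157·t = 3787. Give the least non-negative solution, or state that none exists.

4441

gcd(7157, 7522) = 1, so a unique solution mod 7522 exists.
7157⁻¹ ≡ 5523 (mod 7522).
t ≡ 5523·3787 ≡ 4441 (mod 7522).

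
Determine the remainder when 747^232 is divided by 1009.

842

Using repeated squaring:
232 in binary is 11101000, i.e. 232 = 128 + 64 + 32 + 8.
747^1 ≡ 747 (mod 1009)
747^2 ≡ 747^2 = 558009 ≡ 32 (mod 1009)
747^4 ≡ 32^2 = 1024 ≡ 15 (mod 1009)
747^8 ≡ 15^2 = 225 (mod 1009)
747^16 ≡ 225^2 = 50625 ≡ 175 (mod 1009)
747^32 ≡ 175^2 = 30625 ≡ 355 (mod 1009)
747^64 ≡ 355^2 = 126025 ≡ 909 (mod 1009)
747^128 ≡ 909^2 = 826281 ≡ 919 (mod 1009)
747^232 = 747^128 × 747^64 × 747^32 × 747^8 ≡ 919 × 909 × 355 × 225 (mod 1009).
Accumulate the product:
919 × 909 = 835371 ≡ 928
928 × 355 = 329440 ≡ 506
506 × 225 = 113850 ≡ 842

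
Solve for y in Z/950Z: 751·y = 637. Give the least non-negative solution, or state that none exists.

837

gcd(751, 950) = 1, so a unique solution mod 950 exists.
751⁻¹ ≡ 401 (mod 950).
y ≡ 401·637 ≡ 837 (mod 950).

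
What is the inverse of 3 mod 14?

Run the extended Euclidean algorithm:
14 = 4·3 + 2
3 = 1·2 + 1
2 = 2·1 + 0
gcd(3, 14) = 1, so the inverse exists.
Back-substitute for 1:
1 = 1·3 − 1·2
  = −1·14 + 5·3
So 3⁻¹ ≡ 5 (mod 14).

5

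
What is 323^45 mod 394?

45 in binary is 101101, i.e. 45 = 32 + 8 + 4 + 1.
323^1 ≡ 323 (mod 394)
323^2 ≡ 323^2 = 104329 ≡ 313 (mod 394)
323^4 ≡ 313^2 = 97969 ≡ 257 (mod 394)
323^8 ≡ 257^2 = 66049 ≡ 251 (mod 394)
323^16 ≡ 251^2 = 63001 ≡ 355 (mod 394)
323^32 ≡ 355^2 = 126025 ≡ 339 (mod 394)
323^45 = 323^32 · 323^8 · 323^4 · 323^1 ≡ 339 · 251 · 257 · 323 (mod 394).
Accumulate the product:
339 · 251 = 85089 ≡ 379
379 · 257 = 97403 ≡ 85
85 · 323 = 27455 ≡ 269

269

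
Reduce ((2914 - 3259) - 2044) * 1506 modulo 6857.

2091

2914 - 3259 = -345 ≡ 6512 (mod 6857)
6512 - 2044 = 4468
4468 * 1506 = 6728808 ≡ 2091 (mod 6857)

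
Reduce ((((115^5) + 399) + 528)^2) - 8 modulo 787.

(115)^5 ≡ 385 (mod 787)
385 + 399 = 784
784 + 528 = 1312 ≡ 525 (mod 787)
(525)^2 ≡ 175 (mod 787)
175 - 8 = 167

167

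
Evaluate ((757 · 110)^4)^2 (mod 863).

216

757 · 110 = 83270 ≡ 422 (mod 863)
(422)^4 ≡ 432 (mod 863)
(432)^2 ≡ 216 (mod 863)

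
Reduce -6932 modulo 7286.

-6932 = -1·7286 + 354, so -6932 ≡ 354 (mod 7286).

354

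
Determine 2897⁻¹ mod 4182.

1637

Apply the Euclidean algorithm and back-substitute:
4182 = 1*2897 + 1285
2897 = 2*1285 + 327
1285 = 3*327 + 304
327 = 1*304 + 23
304 = 13*23 + 5
23 = 4*5 + 3
5 = 1*3 + 2
3 = 1*2 + 1
2 = 2*1 + 0
gcd(2897, 4182) = 1, so the inverse exists.
Back-substitute for 1:
1 = 1*3 − 1*2
  = −1*5 + 2*3
  = 2*23 − 9*5
  = −9*304 + 119*23
  = 119*327 − 128*304
  = −128*1285 + 503*327
  = 503*2897 − 1134*1285
  = −1134*4182 + 1637*2897
So 2897⁻¹ ≡ 1637 (mod 4182).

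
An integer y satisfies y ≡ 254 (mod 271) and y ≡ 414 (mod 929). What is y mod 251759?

271⁻¹ mod 929: 271*24 ≡ 1 (mod 929), so 271⁻¹ ≡ 24.
y = 254 + 271*((414 − 254)*24 mod 929) = 254 + 271*124 = 33858.
Check: 33858 mod 271 = 254, 33858 mod 929 = 414. ✓

33858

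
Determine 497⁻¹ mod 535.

183

535 = 1×497 + 38
497 = 13×38 + 3
38 = 12×3 + 2
3 = 1×2 + 1
2 = 2×1 + 0
gcd(497, 535) = 1, so the inverse exists.
Back-substitute for 1:
1 = 1×3 − 1×2
  = −1×38 + 13×3
  = 13×497 − 170×38
  = −170×535 + 183×497
So 497⁻¹ ≡ 183 (mod 535).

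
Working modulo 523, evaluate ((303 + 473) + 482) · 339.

303 + 473 = 776 ≡ 253 (mod 523)
253 + 482 = 735 ≡ 212 (mod 523)
212 · 339 = 71868 ≡ 217 (mod 523)

217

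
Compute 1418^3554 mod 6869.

5774

Using repeated squaring:
3554 in binary is 110111100010, i.e. 3554 = 2048 + 1024 + 256 + 128 + 64 + 32 + 2.
1418^1 ≡ 1418 (mod 6869)
1418^2 ≡ 1418^2 = 2010724 ≡ 4976 (mod 6869)
1418^4 ≡ 4976^2 = 24760576 ≡ 4700 (mod 6869)
1418^8 ≡ 4700^2 = 22090000 ≡ 6165 (mod 6869)
1418^16 ≡ 6165^2 = 38007225 ≡ 1048 (mod 6869)
1418^32 ≡ 1048^2 = 1098304 ≡ 6133 (mod 6869)
1418^64 ≡ 6133^2 = 37613689 ≡ 5914 (mod 6869)
1418^128 ≡ 5914^2 = 34975396 ≡ 5317 (mod 6869)
1418^256 ≡ 5317^2 = 28270489 ≡ 4554 (mod 6869)
1418^512 ≡ 4554^2 = 20738916 ≡ 1405 (mod 6869)
1418^1024 ≡ 1405^2 = 1974025 ≡ 2622 (mod 6869)
1418^2048 ≡ 2622^2 = 6874884 ≡ 5884 (mod 6869)
1418^3554 = 1418^2048 × 1418^1024 × 1418^256 × 1418^128 × 1418^64 × 1418^32 × 1418^2 ≡ 5884 × 2622 × 4554 × 5317 × 5914 × 6133 × 4976 (mod 6869).
Accumulate the product:
5884 × 2622 = 15427848 ≡ 74
74 × 4554 = 336996 ≡ 415
415 × 5317 = 2206555 ≡ 1606
1606 × 5914 = 9497884 ≡ 4926
4926 × 6133 = 30211158 ≡ 1296
1296 × 4976 = 6448896 ≡ 5774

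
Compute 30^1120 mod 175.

100

1120 in binary is 10001100000, i.e. 1120 = 1024 + 64 + 32.
30^1 ≡ 30 (mod 175)
30^2 ≡ 30^2 = 900 ≡ 25 (mod 175)
30^4 ≡ 25^2 = 625 ≡ 100 (mod 175)
30^8 ≡ 100^2 = 10000 ≡ 25 (mod 175)
30^16 ≡ 25^2 = 625 ≡ 100 (mod 175)
30^32 ≡ 100^2 = 10000 ≡ 25 (mod 175)
30^64 ≡ 25^2 = 625 ≡ 100 (mod 175)
30^128 ≡ 100^2 = 10000 ≡ 25 (mod 175)
30^256 ≡ 25^2 = 625 ≡ 100 (mod 175)
30^512 ≡ 100^2 = 10000 ≡ 25 (mod 175)
30^1024 ≡ 25^2 = 625 ≡ 100 (mod 175)
30^1120 = 30^1024 · 30^64 · 30^32 ≡ 100 · 100 · 25 (mod 175).
Accumulate the product:
100 · 100 = 10000 ≡ 25
25 · 25 = 625 ≡ 100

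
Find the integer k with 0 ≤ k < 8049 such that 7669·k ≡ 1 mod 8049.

Apply the Euclidean algorithm and back-substitute:
8049 = 1×7669 + 380
7669 = 20×380 + 69
380 = 5×69 + 35
69 = 1×35 + 34
35 = 1×34 + 1
34 = 34×1 + 0
gcd(7669, 8049) = 1, so the inverse exists.
Bézout: 1 = 222×8049 − 233×7669.
So 7669⁻¹ ≡ −233 ≡ 7816 (mod 8049).

7816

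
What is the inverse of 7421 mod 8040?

Run the extended Euclidean algorithm:
8040 = 1·7421 + 619
7421 = 11·619 + 612
619 = 1·612 + 7
612 = 87·7 + 3
7 = 2·3 + 1
3 = 3·1 + 0
gcd(7421, 8040) = 1, so the inverse exists.
Bézout: 1 = 2122·8040 − 2299·7421.
So 7421⁻¹ ≡ −2299 ≡ 5741 (mod 8040).

5741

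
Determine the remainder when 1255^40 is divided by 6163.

2956

40 in binary is 101000, i.e. 40 = 32 + 8.
1255^1 ≡ 1255 (mod 6163)
1255^2 ≡ 1255^2 = 1575025 ≡ 3460 (mod 6163)
1255^4 ≡ 3460^2 = 11971600 ≡ 3054 (mod 6163)
1255^8 ≡ 3054^2 = 9326916 ≡ 2297 (mod 6163)
1255^16 ≡ 2297^2 = 5276209 ≡ 681 (mod 6163)
1255^32 ≡ 681^2 = 463761 ≡ 1536 (mod 6163)
1255^40 = 1255^32 · 1255^8 ≡ 1536 · 2297 (mod 6163).
1536 · 2297 = 3528192 ≡ 2956 (mod 6163).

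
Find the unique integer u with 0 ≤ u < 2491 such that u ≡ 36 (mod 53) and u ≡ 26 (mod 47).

53⁻¹ mod 47: 53×8 ≡ 1 (mod 47), so 53⁻¹ ≡ 8.
u = 36 + 53×((26 − 36)×8 mod 47) = 36 + 53×14 = 778.

778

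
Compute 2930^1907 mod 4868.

1907 in binary is 11101110011, i.e. 1907 = 1024 + 512 + 256 + 64 + 32 + 16 + 2 + 1.
2930^1 ≡ 2930 (mod 4868)
2930^2 ≡ 2930^2 = 8584900 ≡ 2616 (mod 4868)
2930^4 ≡ 2616^2 = 6843456 ≡ 3916 (mod 4868)
2930^8 ≡ 3916^2 = 15335056 ≡ 856 (mod 4868)
2930^16 ≡ 856^2 = 732736 ≡ 2536 (mod 4868)
2930^32 ≡ 2536^2 = 6431296 ≡ 668 (mod 4868)
2930^64 ≡ 668^2 = 446224 ≡ 3236 (mod 4868)
2930^128 ≡ 3236^2 = 10471696 ≡ 628 (mod 4868)
2930^256 ≡ 628^2 = 394384 ≡ 76 (mod 4868)
2930^512 ≡ 76^2 = 5776 ≡ 908 (mod 4868)
2930^1024 ≡ 908^2 = 824464 ≡ 1772 (mod 4868)
2930^1907 = 2930^1024 * 2930^512 * 2930^256 * 2930^64 * 2930^32 * 2930^16 * 2930^2 * 2930^1 ≡ 1772 * 908 * 76 * 3236 * 668 * 2536 * 2616 * 2930 (mod 4868).
Accumulate the product:
1772 * 908 = 1608976 ≡ 2536
2536 * 76 = 192736 ≡ 2884
2884 * 3236 = 9332624 ≡ 668
668 * 668 = 446224 ≡ 3236
3236 * 2536 = 8206496 ≡ 3916
3916 * 2616 = 10244256 ≡ 1984
1984 * 2930 = 5813120 ≡ 728

728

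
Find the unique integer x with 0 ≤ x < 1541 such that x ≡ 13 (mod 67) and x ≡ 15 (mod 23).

67⁻¹ mod 23: 67·11 ≡ 1 (mod 23), so 67⁻¹ ≡ 11.
x = 13 + 67·((15 − 13)·11 mod 23) = 13 + 67·22 = 1487.

1487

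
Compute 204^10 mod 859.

204^1 ≡ 204 (mod 859)
204^2 ≡ 204^2 = 41616 ≡ 384 (mod 859)
204^4 ≡ 384^2 = 147456 ≡ 567 (mod 859)
204^8 ≡ 567^2 = 321489 ≡ 223 (mod 859)
204^10 = 204^8 × 204^2 ≡ 223 × 384 (mod 859).
223 × 384 = 85632 ≡ 591 (mod 859).

591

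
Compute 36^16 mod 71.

24

Compute successive squares:
36^1 ≡ 36 (mod 71)
36^2 ≡ 36^2 = 1296 ≡ 18 (mod 71)
36^4 ≡ 18^2 = 324 ≡ 40 (mod 71)
36^8 ≡ 40^2 = 1600 ≡ 38 (mod 71)
36^16 ≡ 38^2 = 1444 ≡ 24 (mod 71)
So 36^16 ≡ 24 (mod 71).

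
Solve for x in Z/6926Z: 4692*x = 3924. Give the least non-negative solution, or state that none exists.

2959

gcd(4692, 6926) = 2, and 2 | 3924, so solutions exist.
Divide through by 2: 2346*x = 1962 (mod 3463).
2346⁻¹ ≡ 2319 (mod 3463).
x ≡ 2319*1962 ≡ 2959 (mod 3463).
The smallest non-negative solution is x = 2959.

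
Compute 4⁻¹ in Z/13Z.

10

13 = 3·4 + 1
4 = 4·1 + 0
gcd(4, 13) = 1, so the inverse exists.
Back-substitute for 1:
1 = 1·13 − 3·4
So 4⁻¹ ≡ −3 ≡ 10 (mod 13).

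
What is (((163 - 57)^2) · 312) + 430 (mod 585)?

163 - 57 = 106
(106)^2 ≡ 121 (mod 585)
121 · 312 = 37752 ≡ 312 (mod 585)
312 + 430 = 742 ≡ 157 (mod 585)

157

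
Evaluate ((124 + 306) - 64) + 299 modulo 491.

174

124 + 306 = 430
430 - 64 = 366
366 + 299 = 665 ≡ 174 (mod 491)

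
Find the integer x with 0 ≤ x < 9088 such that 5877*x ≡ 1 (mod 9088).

5853

By the extended Euclidean algorithm:
9088 = 1×5877 + 3211
5877 = 1×3211 + 2666
3211 = 1×2666 + 545
2666 = 4×545 + 486
545 = 1×486 + 59
486 = 8×59 + 14
59 = 4×14 + 3
14 = 4×3 + 2
3 = 1×2 + 1
2 = 2×1 + 0
gcd(5877, 9088) = 1, so the inverse exists.
Back-substitute for 1:
1 = 1×3 − 1×2
  = −1×14 + 5×3
  = 5×59 − 21×14
  = −21×486 + 173×59
  = 173×545 − 194×486
  = −194×2666 + 949×545
  = 949×3211 − 1143×2666
  = −1143×5877 + 2092×3211
  = 2092×9088 − 3235×5877
So 5877⁻¹ ≡ −3235 ≡ 5853 (mod 9088).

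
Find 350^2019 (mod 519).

227

2019 in binary is 11111100011, i.e. 2019 = 1024 + 512 + 256 + 128 + 64 + 32 + 2 + 1.
350^1 ≡ 350 (mod 519)
350^2 ≡ 350^2 = 122500 ≡ 16 (mod 519)
350^4 ≡ 16^2 = 256 (mod 519)
350^8 ≡ 256^2 = 65536 ≡ 142 (mod 519)
350^16 ≡ 142^2 = 20164 ≡ 442 (mod 519)
350^32 ≡ 442^2 = 195364 ≡ 220 (mod 519)
350^64 ≡ 220^2 = 48400 ≡ 133 (mod 519)
350^128 ≡ 133^2 = 17689 ≡ 43 (mod 519)
350^256 ≡ 43^2 = 1849 ≡ 292 (mod 519)
350^512 ≡ 292^2 = 85264 ≡ 148 (mod 519)
350^1024 ≡ 148^2 = 21904 ≡ 106 (mod 519)
350^2019 = 350^1024 * 350^512 * 350^256 * 350^128 * 350^64 * 350^32 * 350^2 * 350^1 ≡ 106 * 148 * 292 * 43 * 133 * 220 * 16 * 350 (mod 519).
Accumulate the product:
106 * 148 = 15688 ≡ 118
118 * 292 = 34456 ≡ 202
202 * 43 = 8686 ≡ 382
382 * 133 = 50806 ≡ 463
463 * 220 = 101860 ≡ 136
136 * 16 = 2176 ≡ 100
100 * 350 = 35000 ≡ 227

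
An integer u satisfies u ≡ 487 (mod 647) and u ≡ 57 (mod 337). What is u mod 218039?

647⁻¹ mod 337: 647*312 ≡ 1 (mod 337), so 647⁻¹ ≡ 312.
u = 487 + 647*((57 − 487)*312 mod 337) = 487 + 647*303 = 196528.

196528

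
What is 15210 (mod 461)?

15210 = 32*461 + 458, so 15210 ≡ 458 (mod 461).

458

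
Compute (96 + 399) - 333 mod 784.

162

96 + 399 = 495
495 - 333 = 162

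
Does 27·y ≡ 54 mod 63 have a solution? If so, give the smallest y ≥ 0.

2

gcd(27, 63) = 9, and 9 | 54, so solutions exist.
Divide through by 9: 3·y ≡ 6 mod 7.
3⁻¹ ≡ 5 (mod 7).
y ≡ 5·6 ≡ 2 (mod 7).
The smallest non-negative solution is y = 2.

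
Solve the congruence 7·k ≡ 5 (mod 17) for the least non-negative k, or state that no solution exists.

8

gcd(7, 17) = 1, so a unique solution mod 17 exists.
7⁻¹ ≡ 5 (mod 17).
k ≡ 5·5 ≡ 8 (mod 17).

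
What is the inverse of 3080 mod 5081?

Apply the Euclidean algorithm and back-substitute:
5081 = 1*3080 + 2001
3080 = 1*2001 + 1079
2001 = 1*1079 + 922
1079 = 1*922 + 157
922 = 5*157 + 137
157 = 1*137 + 20
137 = 6*20 + 17
20 = 1*17 + 3
17 = 5*3 + 2
3 = 1*2 + 1
2 = 2*1 + 0
gcd(3080, 5081) = 1, so the inverse exists.
Bézout: 1 = −1079*5081 + 1780*3080.
So 3080⁻¹ ≡ 1780 (mod 5081).

1780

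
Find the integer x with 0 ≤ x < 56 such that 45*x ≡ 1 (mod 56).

5

Run the extended Euclidean algorithm:
56 = 1*45 + 11
45 = 4*11 + 1
11 = 11*1 + 0
gcd(45, 56) = 1, so the inverse exists.
Back-substitute for 1:
1 = 1*45 − 4*11
  = −4*56 + 5*45
So 45⁻¹ ≡ 5 (mod 56).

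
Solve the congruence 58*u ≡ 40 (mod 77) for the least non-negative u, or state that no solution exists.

6

gcd(58, 77) = 1, so a unique solution mod 77 exists.
58⁻¹ ≡ 4 (mod 77).
u ≡ 4*40 ≡ 6 (mod 77).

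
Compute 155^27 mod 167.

68

Using repeated squaring:
27 in binary is 11011, i.e. 27 = 16 + 8 + 2 + 1.
155^1 ≡ 155 (mod 167)
155^2 ≡ 155^2 = 24025 ≡ 144 (mod 167)
155^4 ≡ 144^2 = 20736 ≡ 28 (mod 167)
155^8 ≡ 28^2 = 784 ≡ 116 (mod 167)
155^16 ≡ 116^2 = 13456 ≡ 96 (mod 167)
155^27 = 155^16 * 155^8 * 155^2 * 155^1 ≡ 96 * 116 * 144 * 155 (mod 167).
Accumulate the product:
96 * 116 = 11136 ≡ 114
114 * 144 = 16416 ≡ 50
50 * 155 = 7750 ≡ 68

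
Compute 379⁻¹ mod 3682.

Run the extended Euclidean algorithm:
3682 = 9·379 + 271
379 = 1·271 + 108
271 = 2·108 + 55
108 = 1·55 + 53
55 = 1·53 + 2
53 = 26·2 + 1
2 = 2·1 + 0
gcd(379, 3682) = 1, so the inverse exists.
Back-substitute for 1:
1 = 1·53 − 26·2
  = −26·55 + 27·53
  = 27·108 − 53·55
  = −53·271 + 133·108
  = 133·379 − 186·271
  = −186·3682 + 1807·379
So 379⁻¹ ≡ 1807 (mod 3682).

1807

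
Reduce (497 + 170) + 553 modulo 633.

497 + 170 = 667 ≡ 34 (mod 633)
34 + 553 = 587

587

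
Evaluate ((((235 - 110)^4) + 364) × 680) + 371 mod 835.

235 - 110 = 125
(125)^4 ≡ 820 (mod 835)
820 + 364 = 1184 ≡ 349 (mod 835)
349 × 680 = 237320 ≡ 180 (mod 835)
180 + 371 = 551

551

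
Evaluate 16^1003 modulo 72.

16

By square-and-multiply:
1003 in binary is 1111101011, i.e. 1003 = 512 + 256 + 128 + 64 + 32 + 8 + 2 + 1.
16^1 ≡ 16 (mod 72)
16^2 ≡ 16^2 = 256 ≡ 40 (mod 72)
16^4 ≡ 40^2 = 1600 ≡ 16 (mod 72)
16^8 ≡ 16^2 = 256 ≡ 40 (mod 72)
16^16 ≡ 40^2 = 1600 ≡ 16 (mod 72)
16^32 ≡ 16^2 = 256 ≡ 40 (mod 72)
16^64 ≡ 40^2 = 1600 ≡ 16 (mod 72)
16^128 ≡ 16^2 = 256 ≡ 40 (mod 72)
16^256 ≡ 40^2 = 1600 ≡ 16 (mod 72)
16^512 ≡ 16^2 = 256 ≡ 40 (mod 72)
16^1003 = 16^512 × 16^256 × 16^128 × 16^64 × 16^32 × 16^8 × 16^2 × 16^1 ≡ 40 × 16 × 40 × 16 × 40 × 40 × 40 × 16 (mod 72).
Accumulate the product:
40 × 16 = 640 ≡ 64
64 × 40 = 2560 ≡ 40
40 × 16 = 640 ≡ 64
64 × 40 = 2560 ≡ 40
40 × 40 = 1600 ≡ 16
16 × 40 = 640 ≡ 64
64 × 16 = 1024 ≡ 16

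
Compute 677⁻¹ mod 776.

533

776 = 1×677 + 99
677 = 6×99 + 83
99 = 1×83 + 16
83 = 5×16 + 3
16 = 5×3 + 1
3 = 3×1 + 0
gcd(677, 776) = 1, so the inverse exists.
Back-substitute for 1:
1 = 1×16 − 5×3
  = −5×83 + 26×16
  = 26×99 − 31×83
  = −31×677 + 212×99
  = 212×776 − 243×677
So 677⁻¹ ≡ −243 ≡ 533 (mod 776).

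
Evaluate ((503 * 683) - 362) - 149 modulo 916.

454

503 * 683 = 343549 ≡ 49 (mod 916)
49 - 362 = -313 ≡ 603 (mod 916)
603 - 149 = 454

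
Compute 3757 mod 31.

3757 = 121·31 + 6, so 3757 ≡ 6 (mod 31).

6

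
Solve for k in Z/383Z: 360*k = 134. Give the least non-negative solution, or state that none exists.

gcd(360, 383) = 1, so a unique solution mod 383 exists.
360⁻¹ ≡ 333 (mod 383).
k ≡ 333*134 ≡ 194 (mod 383).

194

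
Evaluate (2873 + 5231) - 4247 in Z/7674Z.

2873 + 5231 = 8104 ≡ 430 (mod 7674)
430 - 4247 = -3817 ≡ 3857 (mod 7674)

3857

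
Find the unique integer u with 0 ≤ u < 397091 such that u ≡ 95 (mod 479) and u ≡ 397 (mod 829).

479⁻¹ mod 829: 479×45 ≡ 1 (mod 829), so 479⁻¹ ≡ 45.
u = 95 + 479×((397 − 95)×45 mod 829) = 95 + 479×326 = 156249.

156249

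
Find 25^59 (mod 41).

23

59 in binary is 111011, i.e. 59 = 32 + 16 + 8 + 2 + 1.
25^1 ≡ 25 (mod 41)
25^2 ≡ 25^2 = 625 ≡ 10 (mod 41)
25^4 ≡ 10^2 = 100 ≡ 18 (mod 41)
25^8 ≡ 18^2 = 324 ≡ 37 (mod 41)
25^16 ≡ 37^2 = 1369 ≡ 16 (mod 41)
25^32 ≡ 16^2 = 256 ≡ 10 (mod 41)
25^59 = 25^32 × 25^16 × 25^8 × 25^2 × 25^1 ≡ 10 × 16 × 37 × 10 × 25 (mod 41).
Accumulate the product:
10 × 16 = 160 ≡ 37
37 × 37 = 1369 ≡ 16
16 × 10 = 160 ≡ 37
37 × 25 = 925 ≡ 23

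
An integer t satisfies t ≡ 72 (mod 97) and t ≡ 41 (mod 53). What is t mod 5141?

2691

97⁻¹ mod 53: 97·47 ≡ 1 (mod 53), so 97⁻¹ ≡ 47.
t = 72 + 97·((41 − 72)·47 mod 53) = 72 + 97·27 = 2691.
Check: 2691 mod 97 = 72, 2691 mod 53 = 41. ✓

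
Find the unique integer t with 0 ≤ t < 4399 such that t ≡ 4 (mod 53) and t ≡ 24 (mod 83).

53⁻¹ mod 83: 53·47 ≡ 1 (mod 83), so 53⁻¹ ≡ 47.
t = 4 + 53·((24 − 4)·47 mod 83) = 4 + 53·27 = 1435.

1435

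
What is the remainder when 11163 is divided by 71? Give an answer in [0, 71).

16

11163 = 157×71 + 16, so 11163 ≡ 16 (mod 71).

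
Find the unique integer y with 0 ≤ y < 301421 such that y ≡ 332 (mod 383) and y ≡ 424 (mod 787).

140510

383⁻¹ mod 787: 383·637 ≡ 1 (mod 787), so 383⁻¹ ≡ 637.
y = 332 + 383·((424 − 332)·637 mod 787) = 332 + 383·366 = 140510.
Check: 140510 mod 383 = 332, 140510 mod 787 = 424. ✓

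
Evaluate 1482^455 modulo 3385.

Using repeated squaring:
455 in binary is 111000111, i.e. 455 = 256 + 128 + 64 + 4 + 2 + 1.
1482^1 ≡ 1482 (mod 3385)
1482^2 ≡ 1482^2 = 2196324 ≡ 2844 (mod 3385)
1482^4 ≡ 2844^2 = 8088336 ≡ 1571 (mod 3385)
1482^8 ≡ 1571^2 = 2468041 ≡ 376 (mod 3385)
1482^16 ≡ 376^2 = 141376 ≡ 2591 (mod 3385)
1482^32 ≡ 2591^2 = 6713281 ≡ 826 (mod 3385)
1482^64 ≡ 826^2 = 682276 ≡ 1891 (mod 3385)
1482^128 ≡ 1891^2 = 3575881 ≡ 1321 (mod 3385)
1482^256 ≡ 1321^2 = 1745041 ≡ 1766 (mod 3385)
1482^455 = 1482^256 * 1482^128 * 1482^64 * 1482^4 * 1482^2 * 1482^1 ≡ 1766 * 1321 * 1891 * 1571 * 2844 * 1482 (mod 3385).
Accumulate the product:
1766 * 1321 = 2332886 ≡ 621
621 * 1891 = 1174311 ≡ 3101
3101 * 1571 = 4871671 ≡ 656
656 * 2844 = 1865664 ≡ 529
529 * 1482 = 783978 ≡ 2043

2043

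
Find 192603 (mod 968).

192603 = 198×968 + 939, so 192603 ≡ 939 (mod 968).

939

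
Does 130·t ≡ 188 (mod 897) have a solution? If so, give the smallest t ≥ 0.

gcd(130, 897) = 13, and 13 does not divide 188.
So the congruence has no solution.

no solution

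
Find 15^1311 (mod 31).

By square-and-multiply:
1311 in binary is 10100011111, i.e. 1311 = 1024 + 256 + 16 + 8 + 4 + 2 + 1.
15^1 ≡ 15 (mod 31)
15^2 ≡ 15^2 = 225 ≡ 8 (mod 31)
15^4 ≡ 8^2 = 64 ≡ 2 (mod 31)
15^8 ≡ 2^2 = 4 (mod 31)
15^16 ≡ 4^2 = 16 (mod 31)
15^32 ≡ 16^2 = 256 ≡ 8 (mod 31)
15^64 ≡ 8^2 = 64 ≡ 2 (mod 31)
15^128 ≡ 2^2 = 4 (mod 31)
15^256 ≡ 4^2 = 16 (mod 31)
15^512 ≡ 16^2 = 256 ≡ 8 (mod 31)
15^1024 ≡ 8^2 = 64 ≡ 2 (mod 31)
15^1311 = 15^1024 × 15^256 × 15^16 × 15^8 × 15^4 × 15^2 × 15^1 ≡ 2 × 16 × 16 × 4 × 2 × 8 × 15 (mod 31).
Accumulate the product:
2 × 16 = 32 ≡ 1
1 × 16 = 16
16 × 4 = 64 ≡ 2
2 × 2 = 4
4 × 8 = 32 ≡ 1
1 × 15 = 15

15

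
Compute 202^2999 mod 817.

578

2999 in binary is 101110110111, i.e. 2999 = 2048 + 512 + 256 + 128 + 32 + 16 + 4 + 2 + 1.
202^1 ≡ 202 (mod 817)
202^2 ≡ 202^2 = 40804 ≡ 771 (mod 817)
202^4 ≡ 771^2 = 594441 ≡ 482 (mod 817)
202^8 ≡ 482^2 = 232324 ≡ 296 (mod 817)
202^16 ≡ 296^2 = 87616 ≡ 197 (mod 817)
202^32 ≡ 197^2 = 38809 ≡ 410 (mod 817)
202^64 ≡ 410^2 = 168100 ≡ 615 (mod 817)
202^128 ≡ 615^2 = 378225 ≡ 771 (mod 817)
202^256 ≡ 771^2 = 594441 ≡ 482 (mod 817)
202^512 ≡ 482^2 = 232324 ≡ 296 (mod 817)
202^1024 ≡ 296^2 = 87616 ≡ 197 (mod 817)
202^2048 ≡ 197^2 = 38809 ≡ 410 (mod 817)
202^2999 = 202^2048 * 202^512 * 202^256 * 202^128 * 202^32 * 202^16 * 202^4 * 202^2 * 202^1 ≡ 410 * 296 * 482 * 771 * 410 * 197 * 482 * 771 * 202 (mod 817).
Accumulate the product:
410 * 296 = 121360 ≡ 444
444 * 482 = 214008 ≡ 771
771 * 771 = 594441 ≡ 482
482 * 410 = 197620 ≡ 723
723 * 197 = 142431 ≡ 273
273 * 482 = 131586 ≡ 49
49 * 771 = 37779 ≡ 197
197 * 202 = 39794 ≡ 578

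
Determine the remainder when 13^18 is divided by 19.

13^1 ≡ 13 (mod 19)
13^2 ≡ 13^2 = 169 ≡ 17 (mod 19)
13^4 ≡ 17^2 = 289 ≡ 4 (mod 19)
13^8 ≡ 4^2 = 16 (mod 19)
13^16 ≡ 16^2 = 256 ≡ 9 (mod 19)
13^18 = 13^16 × 13^2 ≡ 9 × 17 (mod 19).
9 × 17 = 153 ≡ 1 (mod 19).

1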